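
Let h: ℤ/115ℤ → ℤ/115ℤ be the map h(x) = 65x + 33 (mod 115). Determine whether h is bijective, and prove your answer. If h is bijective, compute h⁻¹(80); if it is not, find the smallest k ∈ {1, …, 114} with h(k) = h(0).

We have gcd(65, 115) = 5 > 1. Taking x_1 = 0 and x_2 = 23: h(0) = 33 and h(23) = 65·23 + 33 = 1528 ≡ 33 (mod 115).
So h(0) = h(23) while 0 ≠ 23, therefore h is not injective, hence not bijective.
Since h is not bijective, we find the least positive k with h(k) = h(0): this means 65k ≡ 0 (mod 115), i.e. 115 ∣ 65k. Since gcd(65, 115) = 5, dividing through by 5 this holds exactly when 23 ∣ 13k, and as gcd(13, 23) = 1, exactly when 23 ∣ k.
The smallest positive such k is 23.

23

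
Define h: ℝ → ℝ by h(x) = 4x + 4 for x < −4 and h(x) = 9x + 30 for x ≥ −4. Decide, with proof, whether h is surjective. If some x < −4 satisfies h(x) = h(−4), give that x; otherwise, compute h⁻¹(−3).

-11/3

Both pieces are strictly increasing (slopes 4 and 9), so each is injective on its own interval.
The left piece maps (−∞, −4) onto (−∞, −12); the right piece maps [−4, ∞) onto [−6, ∞).
The union (−∞, −12) ∪ [−6, ∞) omits the interval between −12 and −6; in particular −12 has no preimage. So h is not surjective.
Because the two images are disjoint, no x < −4 has h(x) = h(−4), so we compute h⁻¹(−3): −3 lies in [−6, ∞), so solve 9x + 30 = −3: x = (−3 − 30)/9 = −11/3.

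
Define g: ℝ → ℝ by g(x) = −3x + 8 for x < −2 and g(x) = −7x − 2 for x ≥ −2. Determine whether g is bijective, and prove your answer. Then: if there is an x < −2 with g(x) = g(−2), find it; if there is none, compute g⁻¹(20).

Both pieces are strictly decreasing (slopes −3 and −7), so each is injective on its own interval.
The left piece maps (−∞, −2) onto (14, ∞); the right piece maps [−2, ∞) onto (−∞, 12].
The images leave a gap (14 has no preimage), so g is not surjective, hence not bijective.
Because the two images are disjoint, no x < −2 has g(x) = g(−2), so we compute g⁻¹(20): 20 lies in (14, ∞), so solve −3x + 8 = 20: x = (20 − 8)/(−3) = −4.

-4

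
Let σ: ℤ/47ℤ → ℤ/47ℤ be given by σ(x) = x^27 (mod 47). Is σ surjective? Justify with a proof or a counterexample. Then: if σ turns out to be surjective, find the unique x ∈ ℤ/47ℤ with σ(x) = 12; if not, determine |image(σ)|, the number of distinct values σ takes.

Since 47 is prime, the nonzero elements of ℤ/47ℤ form a cyclic group of order 46.
As gcd(27, 46) = 1, raising to the 27th power is a bijection on this group: if u^27 ≡ v^27 then (uv^{−1})^27 = 1, and the only element of order dividing gcd(27, 46) = 1 is 1, so u = v.
With σ(0) = 0 this makes σ injective on all of ℤ/47ℤ, hence bijective (finite equal-size domain and codomain). In particular σ is surjective.
Since σ is surjective, we find the preimage of 12. The inverse of x ↦ x^27 on (ℤ/47ℤ)^× is x ↦ x^29, because 27·29 = 783 = 17·46 + 1 ≡ 1 (mod 46) and x^{46} = 1 for x ≠ 0 (Fermat). So σ⁻¹(12) = 12^29 mod 47.
Repeated squaring mod 47: 12^1 ≡ 12, 12^2 ≡ 12² = 144 ≡ 3, 12^4 ≡ 3² = 9, 12^8 ≡ 9² = 81 ≡ 34, 12^16 ≡ 34² = 1156 ≡ 28. Since 29 = 16 + 8 + 4 + 1, 12^29 ≡ 28·34·9·12: 28·34 = 952 ≡ 12, then 12·9 = 108 ≡ 14, then 14·12 = 168 ≡ 27. So 12^29 ≡ 27 (mod 47).
Hence σ⁻¹(12) = 27.

27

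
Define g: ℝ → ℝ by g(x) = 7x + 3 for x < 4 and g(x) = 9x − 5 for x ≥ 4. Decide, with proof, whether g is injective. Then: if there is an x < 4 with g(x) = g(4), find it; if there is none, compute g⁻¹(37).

14/3

Both pieces are strictly increasing (slopes 7 and 9), so each is injective on its own interval.
The left piece maps (−∞, 4) onto (−∞, 31); the right piece maps [4, ∞) onto [31, ∞).
These images are disjoint, so no value is attained by both pieces. Thus g is injective.
Because the two images are disjoint, no x < 4 has g(x) = g(4), so we compute g⁻¹(37): 37 lies in [31, ∞), so solve 9x − 5 = 37: x = (37 + 5)/9 = 14/3.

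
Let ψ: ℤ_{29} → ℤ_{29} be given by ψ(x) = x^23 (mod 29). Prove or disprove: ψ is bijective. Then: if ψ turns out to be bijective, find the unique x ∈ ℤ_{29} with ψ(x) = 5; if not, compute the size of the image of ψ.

Since 29 is prime, the nonzero elements of ℤ_{29} form a cyclic group of order 28.
As gcd(23, 28) = 1, raising to the 23rd power is a bijection on this group: if x_1^23 ≡ x_2^23 then (x_1x_2^{−1})^23 = 1, and the only element of order dividing gcd(23, 28) = 1 is 1, so x_1 = x_2.
With ψ(0) = 0 this makes ψ injective on all of ℤ_{29}, hence bijective (finite equal-size domain and codomain). In particular ψ is bijective.
Since ψ is bijective, we find the preimage of 5. The inverse of x ↦ x^23 on (ℤ_{29})^× is x ↦ x^11, because 23·11 = 253 = 9·28 + 1 ≡ 1 (mod 28) and x^{28} = 1 for x ≠ 0 (Fermat). So ψ⁻¹(5) = 5^11 mod 29.
Repeated squaring mod 29: 5^1 ≡ 5, 5^2 ≡ 5² = 25, 5^4 ≡ 25² = 625 ≡ 16, 5^8 ≡ 16² = 256 ≡ 24. Since 11 = 8 + 2 + 1, 5^11 ≡ 24·25·5: 24·25 = 600 ≡ 20, then 20·5 = 100 ≡ 13. So 5^11 ≡ 13 (mod 29).
Hence ψ⁻¹(5) = 13.

13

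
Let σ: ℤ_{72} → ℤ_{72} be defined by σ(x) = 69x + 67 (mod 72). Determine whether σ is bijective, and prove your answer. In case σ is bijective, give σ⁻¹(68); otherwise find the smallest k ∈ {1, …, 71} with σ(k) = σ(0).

24

We have gcd(69, 72) = 3 > 1. Taking a = 0 and b = 24: σ(0) = 67 and σ(24) = 69·24 + 67 = 1723 ≡ 67 (mod 72).
So σ(0) = σ(24) while 0 ≠ 24, hence σ is not injective, hence not bijective.
Since σ is not bijective, we find the least positive k with σ(k) = σ(0): this means 69k ≡ 0 (mod 72), i.e. 72 ∣ 69k. Since gcd(69, 72) = 3, dividing through by 3 this holds exactly when 24 ∣ 23k, and as gcd(23, 24) = 1, exactly when 24 ∣ k.
The smallest positive such k is 24.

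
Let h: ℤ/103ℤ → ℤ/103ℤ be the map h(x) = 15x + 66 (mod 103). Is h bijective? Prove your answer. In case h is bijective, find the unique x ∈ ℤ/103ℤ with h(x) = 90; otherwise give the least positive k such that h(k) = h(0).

Recall that h is injective if h(u) = h(v) implies u = v.
If h(u) = h(v), then 15u ≡ 15v (mod 103). Because gcd(15, 103) = 1, we may cancel 15 to get u ≡ v (mod 103).
We now compute 15⁻¹ mod 103 explicitly. Euclid's algorithm: 103 = 6·15 + 13, 15 = 1·13 + 2, 13 = 6·2 + 1; back-substituting gives 1 = 55·15 − 8·103, so 15⁻¹ ≡ 55 (mod 103).
Then y ↦ 55(y − 66) is a two-sided inverse to h, so every y ∈ ℤ/103ℤ has a preimage.
So h is bijective.
Since h is bijective, we find h⁻¹(90): we need 15x ≡ 90 − 66 ≡ 24 (mod 103). Using 15⁻¹ = 55: x ≡ 55·24 = 1320 = 12·103 + 84, so x = 84.
Check: h(84) = 15·84 + 66 = 1326 = 12·103 + 90 ≡ 90 (mod 103).

84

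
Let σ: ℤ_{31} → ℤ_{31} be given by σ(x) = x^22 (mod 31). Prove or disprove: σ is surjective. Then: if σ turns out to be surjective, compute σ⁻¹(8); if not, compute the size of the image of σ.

16

σ(15): Repeated squaring mod 31: 15^1 ≡ 15, 15^2 ≡ 15² = 225 ≡ 8, 15^4 ≡ 8² = 64 ≡ 2, 15^8 ≡ 2² = 4, 15^16 ≡ 4² = 16. Since 22 = 16 + 4 + 2, 15^22 ≡ 16·2·8: 16·2 = 32 ≡ 1, then 1·8 = 8. So 15^22 ≡ 8 (mod 31).
σ(16): Repeated squaring mod 31: 16^1 ≡ 16, 16^2 ≡ 16² = 256 ≡ 8, 16^4 ≡ 8² = 64 ≡ 2, 16^8 ≡ 2² = 4, 16^16 ≡ 4² = 16. Since 22 = 16 + 4 + 2, 16^22 ≡ 16·2·8: 16·2 = 32 ≡ 1, then 1·8 = 8. So 16^22 ≡ 8 (mod 31).
So σ(15) = σ(16) = 8 while 15 ≠ 16, thus σ is not injective.
A non-injective map from the 31-element set ℤ_{31} to itself takes at most 30 distinct values, so it cannot be surjective. Thus σ is not surjective.
Since σ is not surjective, we determine |image(σ)|. Computing x^22 mod 31 for each x (by repeated squaring, reducing mod 31 at every step), the values σ(0), σ(1), …, σ(30) are: 0, 1, 4, 14, 16, 5, 25, 28, 2, 10, 20, 18, 7, 9, 19, 8, 8, 19, 9, 7, 18, 20, 10, 2, 28, 25, 5, 16, 14, 4, 1.
The distinct values are {0, 1, 2, 4, 5, 7, 8, 9, 10, 14, 16, 18, 19, 20, 25, 28}; there are 16 of them.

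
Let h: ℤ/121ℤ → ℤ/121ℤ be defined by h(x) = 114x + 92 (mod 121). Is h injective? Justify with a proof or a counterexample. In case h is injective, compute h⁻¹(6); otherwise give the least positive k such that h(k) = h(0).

116

Recall that injectivity means: for all s, t in the domain, h(s) = h(t) implies s = t.
Suppose h(s) = h(t) in ℤ/121ℤ. Then 114s + 92 ≡ 114t + 92 (mod 121), hence 114(s − t) ≡ 0 (mod 121).
Since gcd(114, 121) = 1, 114 is invertible modulo 121, so s − t ≡ 0 (mod 121), i.e. s = t.
Therefore h is injective.
We now compute 114⁻¹ mod 121 explicitly. Euclid's algorithm: 121 = 1·114 + 7, 114 = 16·7 + 2, 7 = 3·2 + 1; back-substituting gives 1 = 69·114 − 65·121, so 114⁻¹ ≡ 69 (mod 121).
Since h is injective, we find h⁻¹(6): we need 114x ≡ 6 − 92 ≡ 35 (mod 121). Using 114⁻¹ = 69: x ≡ 69·35 = 2415 = 19·121 + 116, so x = 116.
Check: h(116) = 114·116 + 92 = 13316 = 110·121 + 6 ≡ 6 (mod 121).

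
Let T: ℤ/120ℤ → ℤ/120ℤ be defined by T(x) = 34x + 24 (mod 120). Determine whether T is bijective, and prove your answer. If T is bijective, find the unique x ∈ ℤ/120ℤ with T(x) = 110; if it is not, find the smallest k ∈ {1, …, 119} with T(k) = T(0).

60

Recall: T is injective when T(u) = T(v) forces u = v.
We have gcd(34, 120) = 2 > 1. Taking u = 0 and v = 60: T(0) = 24 and T(60) = 34·60 + 24 = 2064 ≡ 24 (mod 120).
So T(0) = T(60) while 0 ≠ 60, so T is not injective, hence not bijective.
Since T is not bijective, we find the least positive k with T(k) = T(0): this means 34k ≡ 0 (mod 120), i.e. 120 ∣ 34k. Since gcd(34, 120) = 2, dividing through by 2 this holds exactly when 60 ∣ 17k, and as gcd(17, 60) = 1, exactly when 60 ∣ k.
The smallest positive such k is 60.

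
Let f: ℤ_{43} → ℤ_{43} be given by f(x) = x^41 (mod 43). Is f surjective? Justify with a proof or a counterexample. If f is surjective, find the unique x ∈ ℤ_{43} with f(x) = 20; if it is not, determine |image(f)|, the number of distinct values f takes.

Since 43 is prime, the nonzero elements of ℤ_{43} form a cyclic group of order 42.
As gcd(41, 42) = 1, raising to the 41st power is a bijection on this group: if s^41 ≡ t^41 then (st^{−1})^41 = 1, and the only element of order dividing gcd(41, 42) = 1 is 1, so s = t.
With f(0) = 0 this makes f injective on all of ℤ_{43}, hence bijective (finite equal-size domain and codomain). In particular f is surjective.
Since f is surjective, we find the preimage of 20. The inverse of x ↦ x^41 on (ℤ_{43})^× is x ↦ x^41, because 41·41 = 1681 = 40·42 + 1 ≡ 1 (mod 42) and x^{42} = 1 for x ≠ 0 (Fermat). So f⁻¹(20) = 20^41 mod 43.
Repeated squaring mod 43: 20^1 ≡ 20, 20^2 ≡ 20² = 400 ≡ 13, 20^4 ≡ 13² = 169 ≡ 40, 20^8 ≡ 40² = 1600 ≡ 9, 20^16 ≡ 9² = 81 ≡ 38, 20^32 ≡ 38² = 1444 ≡ 25. Since 41 = 32 + 8 + 1, 20^41 ≡ 25·9·20: 25·9 = 225 ≡ 10, then 10·20 = 200 ≡ 28. So 20^41 ≡ 28 (mod 43).
Hence f⁻¹(20) = 28.

28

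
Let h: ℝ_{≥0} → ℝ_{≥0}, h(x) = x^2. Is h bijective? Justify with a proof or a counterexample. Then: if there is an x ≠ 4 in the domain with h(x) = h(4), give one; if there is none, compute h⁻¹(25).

5

On ℝ_{≥0}, x ↦ x^2 is strictly increasing (injective) and for any y ∈ ℝ_{≥0} the 2nd root y^{1/2} lies in ℝ_{≥0} (surjective). So h is bijective.
Since x ↦ x^2 is strictly increasing on ℝ_{≥0}, it is injective there, so no x ≠ 4 in the domain has h(x) = h(4). We therefore compute h⁻¹(25) = 25^{1/2} = 5 (indeed 5^2 = 25).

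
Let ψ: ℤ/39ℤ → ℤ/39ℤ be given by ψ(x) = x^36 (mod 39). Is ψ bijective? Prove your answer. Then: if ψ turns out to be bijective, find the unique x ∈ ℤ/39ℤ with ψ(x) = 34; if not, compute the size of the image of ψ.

ψ(1) = 1^36 = 1.
ψ(2): Repeated squaring mod 39: 2^1 ≡ 2, 2^2 ≡ 2² = 4, 2^4 ≡ 4² = 16, 2^8 ≡ 16² = 256 ≡ 22, 2^16 ≡ 22² = 484 ≡ 16, 2^32 ≡ 16² = 256 ≡ 22. Since 36 = 32 + 4, 2^36 ≡ 22·16: 22·16 = 352 ≡ 1. So 2^36 ≡ 1 (mod 39).
So ψ(1) = ψ(2) = 1 while 1 ≠ 2, so ψ is not injective, hence not bijective.
Since ψ is not bijective, we determine |image(ψ)|. Computing x^36 mod 39 for each x (by repeated squaring, reducing mod 39 at every step), the values ψ(0), ψ(1), …, ψ(38) are: 0, 1, 1, 27, 1, 1, 27, 1, 1, 27, 1, 1, 27, 13, 1, 27, 1, 1, 27, 1, 1, 27, 1, 1, 27, 1, 13, 27, 1, 1, 27, 1, 1, 27, 1, 1, 27, 1, 1.
The distinct values are {0, 1, 13, 27}; there are 4 of them.

4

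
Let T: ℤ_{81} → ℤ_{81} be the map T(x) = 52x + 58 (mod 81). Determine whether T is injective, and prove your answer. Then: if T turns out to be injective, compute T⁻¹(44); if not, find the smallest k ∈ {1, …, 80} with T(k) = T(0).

Recall that injectivity means: for all s, t in the domain, T(s) = T(t) implies s = t.
If T(s) = T(t), then 52s ≡ 52t (mod 81). Because gcd(52, 81) = 1, we may cancel 52 to get s ≡ t (mod 81).
Hence T is injective.
We now compute 52⁻¹ mod 81 explicitly. Euclid's algorithm: 81 = 1·52 + 29, 52 = 1·29 + 23, 29 = 1·23 + 6, 23 = 3·6 + 5, 6 = 1·5 + 1; back-substituting gives 1 = 67·52 − 43·81, so 52⁻¹ ≡ 67 (mod 81).
Since T is injective, we find T⁻¹(44): we need 52x ≡ 44 − 58 ≡ 67 (mod 81). Using 52⁻¹ = 67: x ≡ 67·67 = 4489 = 55·81 + 34, so x = 34.
Check: T(34) = 52·34 + 58 = 1826 = 22·81 + 44 ≡ 44 (mod 81).

34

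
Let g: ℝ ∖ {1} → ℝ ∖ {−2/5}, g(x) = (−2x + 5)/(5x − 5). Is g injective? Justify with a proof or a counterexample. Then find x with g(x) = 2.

5/4

Suppose g(s) = g(t). Cross-multiplying: (−2s + 5)(5t − 5) = (−2t + 5)(5s − 5).
Expanding both sides and cancelling the symmetric terms leaves −15·(s − t) = 0. Since −15 ≠ 0, s = t. So g is injective.
Solving g(x) = 2: cross-multiplying gives −2x + 5 = 2(5x − 5), which rearranges to −12x = −15, so x = 5/4.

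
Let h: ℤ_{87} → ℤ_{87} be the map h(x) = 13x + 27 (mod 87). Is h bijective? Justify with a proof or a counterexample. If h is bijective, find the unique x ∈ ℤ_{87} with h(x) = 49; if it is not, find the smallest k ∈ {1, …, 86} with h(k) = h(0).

82

Recall that h is injective if h(x_1) = h(x_2) implies x_1 = x_2.
Suppose h(x_1) = h(x_2) in ℤ_{87}. Then 13x_1 + 27 ≡ 13x_2 + 27 (mod 87), therefore 13(x_1 − x_2) ≡ 0 (mod 87).
Since gcd(13, 87) = 1, 13 is invertible modulo 87, hence x_1 − x_2 ≡ 0 (mod 87), i.e. x_1 = x_2.
We now compute 13⁻¹ mod 87 explicitly. Euclid's algorithm: 87 = 6·13 + 9, 13 = 1·9 + 4, 9 = 2·4 + 1; back-substituting gives 1 = 67·13 − 10·87, so 13⁻¹ ≡ 67 (mod 87).
For any y ∈ ℤ_{87}, x = 67(y − 27) mod 87 satisfies h(x) = 13·67(y − 27) + 27 ≡ y (since 13·67 ≡ 1 mod 87). So every y has a preimage.
Thus h is bijective.
Since h is bijective, we compute h⁻¹(49): solve 13x + 27 ≡ 49 (mod 87), i.e. 13x ≡ 22 (mod 87).
Multiplying by 13⁻¹ = 67 gives x ≡ 67·22 = 1474 = 16·87 + 82 ≡ 82 (mod 87).
Check: h(82) = 13·82 + 27 = 1093 = 12·87 + 49 ≡ 49 (mod 87).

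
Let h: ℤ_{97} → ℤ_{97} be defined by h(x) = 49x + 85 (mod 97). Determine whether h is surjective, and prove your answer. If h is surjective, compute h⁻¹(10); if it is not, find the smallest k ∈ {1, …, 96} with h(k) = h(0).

Since gcd(49, 97) = 1, 49 is invertible modulo 97. Euclid's algorithm: 97 = 1·49 + 48, 49 = 1·48 + 1; back-substituting gives 1 = 2·49 − 1·97, so 49⁻¹ ≡ 2 (mod 97).
Then y ↦ 2(y − 85) is a two-sided inverse to h, so every y ∈ ℤ_{97} has a preimage.
Therefore h is surjective.
Since h is surjective, we compute h⁻¹(10): solve 49x + 85 ≡ 10 (mod 97), i.e. 49x ≡ 22 (mod 97).
Multiplying by 49⁻¹ = 2 gives x ≡ 2·22 = 44 ≡ 44 (mod 97).
Check: h(44) = 49·44 + 85 = 2241 = 23·97 + 10 ≡ 10 (mod 97).

44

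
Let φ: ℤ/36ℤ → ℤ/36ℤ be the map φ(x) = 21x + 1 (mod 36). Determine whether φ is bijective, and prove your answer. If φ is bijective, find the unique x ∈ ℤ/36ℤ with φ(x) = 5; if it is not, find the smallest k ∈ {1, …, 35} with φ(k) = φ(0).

12

We have gcd(21, 36) = 3 > 1. Taking s = 0 and t = 12: φ(0) = 1 and φ(12) = 21·12 + 1 = 253 ≡ 1 (mod 36).
So φ(0) = φ(12) while 0 ≠ 12, thus φ is not injective, hence not bijective.
Since φ is not bijective, we find the least positive k with φ(k) = φ(0): this means 21k ≡ 0 (mod 36), i.e. 36 ∣ 21k. Since gcd(21, 36) = 3, dividing through by 3 this holds exactly when 12 ∣ 7k, and as gcd(7, 12) = 1, exactly when 12 ∣ k.
The smallest positive such k is 12.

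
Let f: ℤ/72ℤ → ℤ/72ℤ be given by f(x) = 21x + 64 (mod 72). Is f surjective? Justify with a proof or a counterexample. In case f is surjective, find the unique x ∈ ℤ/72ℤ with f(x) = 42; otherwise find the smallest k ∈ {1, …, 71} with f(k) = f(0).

By definition, f is surjective if every y in the codomain equals f(x) for some x in the domain.
Since gcd(21, 72) = 3, we have 21x ≡ 0 (mod 3) for all x, so f(x) ≡ 1 (mod 3).
But 0 ≢ 1 (mod 3), so 0 ∈ ℤ/72ℤ has no preimage. Therefore f is not surjective.
Since f is not surjective, we find the least positive k with f(k) = f(0): this means 21k ≡ 0 (mod 72), i.e. 72 ∣ 21k. Since gcd(21, 72) = 3, dividing through by 3 this holds exactly when 24 ∣ 7k, and as gcd(7, 24) = 1, exactly when 24 ∣ k.
The smallest positive such k is 24.

24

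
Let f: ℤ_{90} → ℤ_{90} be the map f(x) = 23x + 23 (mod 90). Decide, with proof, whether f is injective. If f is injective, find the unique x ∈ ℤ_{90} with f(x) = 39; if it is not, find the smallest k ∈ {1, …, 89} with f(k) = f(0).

If f(u) = f(v), then 23u ≡ 23v (mod 90). Because gcd(23, 90) = 1, we may cancel 23 to get u ≡ v (mod 90).
Hence f is injective.
We now compute 23⁻¹ mod 90 explicitly. Euclid's algorithm: 90 = 3·23 + 21, 23 = 1·21 + 2, 21 = 10·2 + 1; back-substituting gives 1 = 47·23 − 12·90, so 23⁻¹ ≡ 47 (mod 90).
Since f is injective, we compute f⁻¹(39): solve 23x + 23 ≡ 39 (mod 90), i.e. 23x ≡ 16 (mod 90).
Multiplying by 23⁻¹ = 47 gives x ≡ 47·16 = 752 = 8·90 + 32 ≡ 32 (mod 90).
Check: f(32) = 23·32 + 23 = 759 = 8·90 + 39 ≡ 39 (mod 90).

32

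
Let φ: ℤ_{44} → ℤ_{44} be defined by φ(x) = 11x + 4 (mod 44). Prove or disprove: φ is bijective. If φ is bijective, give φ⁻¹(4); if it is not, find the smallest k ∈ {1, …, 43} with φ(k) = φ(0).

4

We have gcd(11, 44) = 11 > 1. Taking x_1 = 0 and x_2 = 4: φ(0) = 4 and φ(4) = 11·4 + 4 = 48 ≡ 4 (mod 44).
So φ(0) = φ(4) while 0 ≠ 4, thus φ is not injective, hence not bijective.
Since φ is not bijective, we find the least positive k with φ(k) = φ(0): this means 11k ≡ 0 (mod 44), i.e. 44 ∣ 11k. Since gcd(11, 44) = 11, dividing through by 11 this holds exactly when 4 ∣ k.
The smallest positive such k is 4.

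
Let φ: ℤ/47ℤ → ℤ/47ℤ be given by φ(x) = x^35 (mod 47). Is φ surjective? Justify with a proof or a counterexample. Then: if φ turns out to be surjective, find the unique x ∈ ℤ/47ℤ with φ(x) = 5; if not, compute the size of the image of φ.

22

Since 47 is prime, the nonzero elements of ℤ/47ℤ form a cyclic group of order 46.
As gcd(35, 46) = 1, raising to the 35th power is a bijection on this group: if a^35 ≡ b^35 then (ab^{−1})^35 = 1, and the only element of order dividing gcd(35, 46) = 1 is 1, so a = b.
With φ(0) = 0 this makes φ injective on all of ℤ/47ℤ, hence bijective (finite equal-size domain and codomain). In particular φ is surjective.
Since φ is surjective, we find the preimage of 5. The inverse of x ↦ x^35 on (ℤ/47ℤ)^× is x ↦ x^25, because 35·25 = 875 = 19·46 + 1 ≡ 1 (mod 46) and x^{46} = 1 for x ≠ 0 (Fermat). So φ⁻¹(5) = 5^25 mod 47.
Repeated squaring mod 47: 5^1 ≡ 5, 5^2 ≡ 5² = 25, 5^4 ≡ 25² = 625 ≡ 14, 5^8 ≡ 14² = 196 ≡ 8, 5^16 ≡ 8² = 64 ≡ 17. Since 25 = 16 + 8 + 1, 5^25 ≡ 17·8·5: 17·8 = 136 ≡ 42, then 42·5 = 210 ≡ 22. So 5^25 ≡ 22 (mod 47).
Hence φ⁻¹(5) = 22.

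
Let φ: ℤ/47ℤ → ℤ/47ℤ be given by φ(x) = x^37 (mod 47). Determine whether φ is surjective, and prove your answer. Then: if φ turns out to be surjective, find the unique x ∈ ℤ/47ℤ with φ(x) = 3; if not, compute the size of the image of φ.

8

Since 47 is prime, the nonzero elements of ℤ/47ℤ form a cyclic group of order 46.
As gcd(37, 46) = 1, raising to the 37th power is a bijection on this group: if a^37 ≡ b^37 then (ab^{−1})^37 = 1, and the only element of order dividing gcd(37, 46) = 1 is 1, so a = b.
With φ(0) = 0 this makes φ injective on all of ℤ/47ℤ, hence bijective (finite equal-size domain and codomain). In particular φ is surjective.
Since φ is surjective, we find the preimage of 3. The inverse of x ↦ x^37 on (ℤ/47ℤ)^× is x ↦ x^5, because 37·5 = 185 = 4·46 + 1 ≡ 1 (mod 46) and x^{46} = 1 for x ≠ 0 (Fermat). So φ⁻¹(3) = 3^5 mod 47.
Repeated squaring mod 47: 3^1 ≡ 3, 3^2 ≡ 3² = 9, 3^4 ≡ 9² = 81 ≡ 34. Since 5 = 4 + 1, 3^5 ≡ 34·3: 34·3 = 102 ≡ 8. So 3^5 ≡ 8 (mod 47).
Hence φ⁻¹(3) = 8.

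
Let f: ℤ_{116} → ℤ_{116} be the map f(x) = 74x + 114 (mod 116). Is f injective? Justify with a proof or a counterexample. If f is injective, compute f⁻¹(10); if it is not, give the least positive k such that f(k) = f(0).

58

Recall that injectivity means: for all s, t in the domain, f(s) = f(t) implies s = t.
We have gcd(74, 116) = 2 > 1. Taking s = 0 and t = 58: f(0) = 114 and f(58) = 74·58 + 114 = 4406 ≡ 114 (mod 116).
So f(0) = f(58) while 0 ≠ 58, hence f is not injective.
Since f is not injective, we find the least positive k with f(k) = f(0): this means 74k ≡ 0 (mod 116), i.e. 116 ∣ 74k. Since gcd(74, 116) = 2, dividing through by 2 this holds exactly when 58 ∣ 37k, and as gcd(37, 58) = 1, exactly when 58 ∣ k.
The smallest positive such k is 58.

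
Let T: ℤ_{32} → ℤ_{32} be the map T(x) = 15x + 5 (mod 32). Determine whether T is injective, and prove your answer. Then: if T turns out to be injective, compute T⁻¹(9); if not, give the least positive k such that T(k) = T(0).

28

By definition, T is injective when T(x_1) = T(x_2) forces x_1 = x_2.
Suppose T(x_1) = T(x_2) in ℤ_{32}. Then 15x_1 + 5 ≡ 15x_2 + 5 (mod 32), thus 15(x_1 − x_2) ≡ 0 (mod 32).
Since gcd(15, 32) = 1, 15 is invertible modulo 32, so x_1 − x_2 ≡ 0 (mod 32), i.e. x_1 = x_2.
So T is injective.
We now compute 15⁻¹ mod 32 explicitly. Euclid's algorithm: 32 = 2·15 + 2, 15 = 7·2 + 1; back-substituting gives 1 = 15·15 − 7·32, so 15⁻¹ ≡ 15 (mod 32).
Since T is injective, we compute T⁻¹(9): solve 15x + 5 ≡ 9 (mod 32), i.e. 15x ≡ 4 (mod 32).
Multiplying by 15⁻¹ = 15 gives x ≡ 15·4 = 60 = 1·32 + 28 ≡ 28 (mod 32).
Check: T(28) = 15·28 + 5 = 425 = 13·32 + 9 ≡ 9 (mod 32).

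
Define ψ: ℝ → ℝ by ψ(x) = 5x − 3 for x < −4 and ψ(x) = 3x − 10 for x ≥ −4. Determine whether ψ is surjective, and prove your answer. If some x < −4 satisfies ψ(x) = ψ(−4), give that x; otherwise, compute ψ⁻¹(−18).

Both pieces are strictly increasing (slopes 5 and 3), so each is injective on its own interval.
The left piece maps (−∞, −4) onto (−∞, −23); the right piece maps [−4, ∞) onto [−22, ∞).
The union (−∞, −23) ∪ [−22, ∞) omits the interval between −23 and −22; in particular −23 has no preimage. So ψ is not surjective.
Because the two images are disjoint, no x < −4 has ψ(x) = ψ(−4), so we compute ψ⁻¹(−18): −18 lies in [−22, ∞), so solve 3x − 10 = −18: x = (−18 + 10)/3 = −8/3.

-8/3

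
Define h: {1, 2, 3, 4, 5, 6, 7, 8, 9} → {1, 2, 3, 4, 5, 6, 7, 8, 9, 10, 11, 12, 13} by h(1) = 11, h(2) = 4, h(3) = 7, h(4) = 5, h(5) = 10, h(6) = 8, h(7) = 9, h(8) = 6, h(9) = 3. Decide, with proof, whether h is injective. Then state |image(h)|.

The values h(1), …, h(9) are 11, 4, 7, 5, 10, 8, 9, 6, 3 — all distinct.
So h(u) = h(v) only when u = v, and h is injective.
The image of h is {3, 4, 5, 6, 7, 8, 9, 10, 11}, which has 9 elements.

9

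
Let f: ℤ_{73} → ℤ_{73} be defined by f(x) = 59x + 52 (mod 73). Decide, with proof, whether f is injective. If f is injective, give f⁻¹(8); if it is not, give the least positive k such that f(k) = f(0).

If f(x_1) = f(x_2), then 59x_1 ≡ 59x_2 (mod 73). Because gcd(59, 73) = 1, we may cancel 59 to get x_1 ≡ x_2 (mod 73).
So f is injective.
We now compute 59⁻¹ mod 73 explicitly. Euclid's algorithm: 73 = 1·59 + 14, 59 = 4·14 + 3, 14 = 4·3 + 2, 3 = 1·2 + 1; back-substituting gives 1 = 26·59 − 21·73, so 59⁻¹ ≡ 26 (mod 73).
Since f is injective, we find f⁻¹(8): we need 59x ≡ 8 − 52 ≡ 29 (mod 73). Using 59⁻¹ = 26: x ≡ 26·29 = 754 = 10·73 + 24, so x = 24.
Check: f(24) = 59·24 + 52 = 1468 = 20·73 + 8 ≡ 8 (mod 73).

24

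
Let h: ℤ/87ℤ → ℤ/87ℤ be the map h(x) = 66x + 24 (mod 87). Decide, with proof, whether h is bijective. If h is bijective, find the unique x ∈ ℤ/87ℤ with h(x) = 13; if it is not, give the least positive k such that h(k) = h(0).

29

We have gcd(66, 87) = 3 > 1. Taking x_1 = 0 and x_2 = 29: h(0) = 24 and h(29) = 66·29 + 24 = 1938 ≡ 24 (mod 87).
So h(0) = h(29) while 0 ≠ 29, so h is not injective, hence not bijective.
Since h is not bijective, we find the least positive k with h(k) = h(0): this means 66k ≡ 0 (mod 87), i.e. 87 ∣ 66k. Since gcd(66, 87) = 3, dividing through by 3 this holds exactly when 29 ∣ 22k, and as gcd(22, 29) = 1, exactly when 29 ∣ k.
The smallest positive such k is 29.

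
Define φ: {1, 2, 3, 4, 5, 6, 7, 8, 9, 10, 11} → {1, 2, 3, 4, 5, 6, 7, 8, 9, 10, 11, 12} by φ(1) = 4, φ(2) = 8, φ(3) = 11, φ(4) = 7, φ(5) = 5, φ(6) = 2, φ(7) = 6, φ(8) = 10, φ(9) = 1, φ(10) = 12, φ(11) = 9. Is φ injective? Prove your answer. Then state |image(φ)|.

The values φ(1), …, φ(11) are 4, 8, 11, 7, 5, 2, 6, 10, 1, 12, 9 — all distinct.
So φ(s) = φ(t) only when s = t, and φ is injective.
The image of φ is {1, 2, 4, 5, 6, 7, 8, 9, 10, 11, 12}, which has 11 elements.

11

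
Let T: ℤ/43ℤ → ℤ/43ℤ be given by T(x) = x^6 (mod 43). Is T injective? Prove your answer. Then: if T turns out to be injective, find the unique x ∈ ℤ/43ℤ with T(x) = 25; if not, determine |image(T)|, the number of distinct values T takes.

8

T(1) = 1^6 = 1.
T(6): Repeated squaring mod 43: 6^1 ≡ 6, 6^2 ≡ 6² = 36, 6^4 ≡ 36² = 1296 ≡ 6. Since 6 = 4 + 2, 6^6 ≡ 6·36: 6·36 = 216 ≡ 1. So 6^6 ≡ 1 (mod 43).
So T(1) = T(6) = 1 while 1 ≠ 6, hence T is not injective.
Since T is not injective, we determine |image(T)|. Computing x^6 mod 43 for each x (by repeated squaring, reducing mod 43 at every step), the values T(0), T(1), …, T(42) are: 0, 1, 21, 41, 11, 16, 1, 1, 16, 4, 35, 4, 21, 16, 21, 11, 35, 35, 41, 11, 4, 41, 41, 4, 11, 41, 35, 35, 11, 21, 16, 21, 4, 35, 4, 16, 1, 1, 16, 11, 41, 21, 1.
The distinct values are {0, 1, 4, 11, 16, 21, 35, 41}; there are 8 of them.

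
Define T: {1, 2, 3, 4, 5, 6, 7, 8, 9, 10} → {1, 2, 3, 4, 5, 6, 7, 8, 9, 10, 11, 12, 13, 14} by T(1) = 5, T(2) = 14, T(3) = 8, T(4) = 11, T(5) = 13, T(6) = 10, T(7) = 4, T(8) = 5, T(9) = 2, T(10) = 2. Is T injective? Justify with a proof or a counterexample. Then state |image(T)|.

8

T(1) = 5 = T(8) with 1 ≠ 8, so T is not injective.
The image of T is {2, 4, 5, 8, 10, 11, 13, 14}, which has 8 elements.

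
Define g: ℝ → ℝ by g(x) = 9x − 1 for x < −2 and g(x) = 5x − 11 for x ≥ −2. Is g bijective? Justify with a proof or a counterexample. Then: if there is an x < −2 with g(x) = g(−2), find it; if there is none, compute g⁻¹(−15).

-20/9

Both pieces are strictly increasing (slopes 9 and 5), so each is injective on its own interval.
The left piece maps (−∞, −2) onto (−∞, −19); the right piece maps [−2, ∞) onto [−21, ∞).
These images overlap. In particular g(−2) = −21 (right piece), and solving 9x − 1 = −21 on the left piece gives x = −20/9 < −2.
So g(−20/9) = g(−2) with −20/9 ≠ −2, and g is not injective, hence not bijective. This x = −20/9 is the requested value below −2.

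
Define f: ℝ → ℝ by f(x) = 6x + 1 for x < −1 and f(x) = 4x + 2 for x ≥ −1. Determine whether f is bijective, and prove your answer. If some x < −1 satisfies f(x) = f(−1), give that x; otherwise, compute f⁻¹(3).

Both pieces are strictly increasing (slopes 6 and 4), so each is injective on its own interval.
The left piece maps (−∞, −1) onto (−∞, −5); the right piece maps [−1, ∞) onto [−2, ∞).
The images leave a gap (−5 has no preimage), so f is not surjective, hence not bijective.
Because the two images are disjoint, no x < −1 has f(x) = f(−1), so we compute f⁻¹(3): 3 lies in [−2, ∞), so solve 4x + 2 = 3: x = (3 − 2)/4 = 1/4.

1/4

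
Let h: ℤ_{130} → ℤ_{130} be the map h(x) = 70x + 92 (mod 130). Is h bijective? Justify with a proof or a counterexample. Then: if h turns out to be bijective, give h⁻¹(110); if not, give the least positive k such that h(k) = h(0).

13

Recall: h is injective if h(u) = h(v) implies u = v.
We have gcd(70, 130) = 10 > 1. Taking u = 0 and v = 13: h(0) = 92 and h(13) = 70·13 + 92 = 1002 ≡ 92 (mod 130).
So h(0) = h(13) while 0 ≠ 13, therefore h is not injective, hence not bijective.
Since h is not bijective, we find the least positive k with h(k) = h(0): this means 70k ≡ 0 (mod 130), i.e. 130 ∣ 70k. Since gcd(70, 130) = 10, dividing through by 10 this holds exactly when 13 ∣ 7k, and as gcd(7, 13) = 1, exactly when 13 ∣ k.
The smallest positive such k is 13.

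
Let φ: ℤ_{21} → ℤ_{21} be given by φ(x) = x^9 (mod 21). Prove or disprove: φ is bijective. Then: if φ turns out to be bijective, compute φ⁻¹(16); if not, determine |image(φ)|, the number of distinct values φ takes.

φ(1) = 1^9 = 1.
φ(4): Repeated squaring mod 21: 4^1 ≡ 4, 4^2 ≡ 4² = 16, 4^4 ≡ 16² = 256 ≡ 4, 4^8 ≡ 4² = 16. Since 9 = 8 + 1, 4^9 ≡ 16·4: 16·4 = 64 ≡ 1. So 4^9 ≡ 1 (mod 21).
So φ(1) = φ(4) = 1 while 1 ≠ 4, hence φ is not injective, hence not bijective.
Since φ is not bijective, we determine |image(φ)|. Computing x^9 mod 21 for each x (by repeated squaring, reducing mod 21 at every step), the values φ(0), φ(1), …, φ(20) are: 0, 1, 8, 6, 1, 20, 6, 7, 8, 15, 13, 8, 6, 13, 14, 15, 1, 20, 15, 13, 20.
The distinct values are {0, 1, 6, 7, 8, 13, 14, 15, 20}; there are 9 of them.

9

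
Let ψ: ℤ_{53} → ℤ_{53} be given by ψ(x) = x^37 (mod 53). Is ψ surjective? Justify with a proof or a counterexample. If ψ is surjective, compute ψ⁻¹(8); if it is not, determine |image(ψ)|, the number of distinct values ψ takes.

21

Since 53 is prime, the nonzero elements of ℤ_{53} form a cyclic group of order 52.
As gcd(37, 52) = 1, raising to the 37th power is a bijection on this group: if a^37 ≡ b^37 then (ab^{−1})^37 = 1, and the only element of order dividing gcd(37, 52) = 1 is 1, so a = b.
With ψ(0) = 0 this makes ψ injective on all of ℤ_{53}, hence bijective (finite equal-size domain and codomain). In particular ψ is surjective.
Since ψ is surjective, we find the preimage of 8. The inverse of x ↦ x^37 on (ℤ_{53})^× is x ↦ x^45, because 37·45 = 1665 = 32·52 + 1 ≡ 1 (mod 52) and x^{52} = 1 for x ≠ 0 (Fermat). So ψ⁻¹(8) = 8^45 mod 53.
Repeated squaring mod 53: 8^1 ≡ 8, 8^2 ≡ 8² = 64 ≡ 11, 8^4 ≡ 11² = 121 ≡ 15, 8^8 ≡ 15² = 225 ≡ 13, 8^16 ≡ 13² = 169 ≡ 10, 8^32 ≡ 10² = 100 ≡ 47. Since 45 = 32 + 8 + 4 + 1, 8^45 ≡ 47·13·15·8: 47·13 = 611 ≡ 28, then 28·15 = 420 ≡ 49, then 49·8 = 392 ≡ 21. So 8^45 ≡ 21 (mod 53).
Hence ψ⁻¹(8) = 21.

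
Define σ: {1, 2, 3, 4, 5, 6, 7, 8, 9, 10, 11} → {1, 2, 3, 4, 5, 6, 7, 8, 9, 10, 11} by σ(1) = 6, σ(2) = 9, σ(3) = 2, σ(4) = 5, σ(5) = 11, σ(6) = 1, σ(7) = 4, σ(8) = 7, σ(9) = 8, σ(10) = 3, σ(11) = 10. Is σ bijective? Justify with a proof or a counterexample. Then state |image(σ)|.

11

The values 6, 9, 2, 5, 11, 1, 4, 7, 8, 3, 10 are a permutation of {1, 2, 3, 4, 5, 6, 7, 8, 9, 10, 11}: each element appears exactly once.
So σ is injective and surjective, hence bijective.
The image of σ is {1, 2, 3, 4, 5, 6, 7, 8, 9, 10, 11}, which has 11 elements.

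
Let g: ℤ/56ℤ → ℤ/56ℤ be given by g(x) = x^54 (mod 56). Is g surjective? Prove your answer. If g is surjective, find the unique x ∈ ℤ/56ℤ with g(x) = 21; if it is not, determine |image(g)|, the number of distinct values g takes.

4

g(1) = 1^54 = 1.
g(3): Repeated squaring mod 56: 3^1 ≡ 3, 3^2 ≡ 3² = 9, 3^4 ≡ 9² = 81 ≡ 25, 3^8 ≡ 25² = 625 ≡ 9, 3^16 ≡ 9² = 81 ≡ 25, 3^32 ≡ 25² = 625 ≡ 9. Since 54 = 32 + 16 + 4 + 2, 3^54 ≡ 9·25·25·9: 9·25 = 225 ≡ 1, then 1·25 = 25, then 25·9 = 225 ≡ 1. So 3^54 ≡ 1 (mod 56).
So g(1) = g(3) = 1 while 1 ≠ 3, so g is not injective.
A non-injective map from the 56-element set ℤ/56ℤ to itself takes at most 55 distinct values, so it cannot be surjective. So g is not surjective.
Since g is not surjective, we determine |image(g)|. Computing x^54 mod 56 for each x (by repeated squaring, reducing mod 56 at every step), the values g(0), g(1), …, g(55) are: 0, 1, 8, 1, 8, 1, 8, 49, 8, 1, 8, 1, 8, 1, 0, 1, 8, 1, 8, 1, 8, 49, 8, 1, 8, 1, 8, 1, 0, 1, 8, 1, 8, 1, 8, 49, 8, 1, 8, 1, 8, 1, 0, 1, 8, 1, 8, 1, 8, 49, 8, 1, 8, 1, 8, 1.
The distinct values are {0, 1, 8, 49}; there are 4 of them.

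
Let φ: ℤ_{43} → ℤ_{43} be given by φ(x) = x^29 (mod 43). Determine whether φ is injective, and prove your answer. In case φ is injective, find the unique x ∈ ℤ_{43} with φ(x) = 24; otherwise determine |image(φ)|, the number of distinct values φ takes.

Since 43 is prime, the nonzero elements of ℤ_{43} form a cyclic group of order 42.
As gcd(29, 42) = 1, raising to the 29th power is a bijection on this group: if s^29 ≡ t^29 then (st^{−1})^29 = 1, and the only element of order dividing gcd(29, 42) = 1 is 1, so s = t.
With φ(0) = 0 this makes φ injective on all of ℤ_{43}, hence bijective (finite equal-size domain and codomain). In particular φ is injective.
Since φ is injective, we find the preimage of 24. The inverse of x ↦ x^29 on (ℤ_{43})^× is x ↦ x^29, because 29·29 = 841 = 20·42 + 1 ≡ 1 (mod 42) and x^{42} = 1 for x ≠ 0 (Fermat). So φ⁻¹(24) = 24^29 mod 43.
Repeated squaring mod 43: 24^1 ≡ 24, 24^2 ≡ 24² = 576 ≡ 17, 24^4 ≡ 17² = 289 ≡ 31, 24^8 ≡ 31² = 961 ≡ 15, 24^16 ≡ 15² = 225 ≡ 10. Since 29 = 16 + 8 + 4 + 1, 24^29 ≡ 10·15·31·24: 10·15 = 150 ≡ 21, then 21·31 = 651 ≡ 6, then 6·24 = 144 ≡ 15. So 24^29 ≡ 15 (mod 43).
Hence φ⁻¹(24) = 15.

15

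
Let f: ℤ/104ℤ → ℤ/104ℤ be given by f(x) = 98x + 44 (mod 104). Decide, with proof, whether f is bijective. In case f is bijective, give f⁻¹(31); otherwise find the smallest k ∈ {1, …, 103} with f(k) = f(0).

Recall: f is injective when f(u) = f(v) forces u = v.
We have gcd(98, 104) = 2 > 1. Taking u = 0 and v = 52: f(0) = 44 and f(52) = 98·52 + 44 = 5140 ≡ 44 (mod 104).
So f(0) = f(52) while 0 ≠ 52, hence f is not injective, hence not bijective.
Since f is not bijective, we find the least positive k with f(k) = f(0): this means 98k ≡ 0 (mod 104), i.e. 104 ∣ 98k. Since gcd(98, 104) = 2, dividing through by 2 this holds exactly when 52 ∣ 49k, and as gcd(49, 52) = 1, exactly when 52 ∣ k.
The smallest positive such k is 52.

52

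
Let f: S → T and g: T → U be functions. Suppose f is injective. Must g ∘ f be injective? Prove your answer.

No. Take S = T = U = {1, 2}, f = identity (injective), and g(x) = 1 for every x.
Then (g ∘ f)(1) = 1 = (g ∘ f)(2) with 1 ≠ 2, so g ∘ f is not injective.

not injective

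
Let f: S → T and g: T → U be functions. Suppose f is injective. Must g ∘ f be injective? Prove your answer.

not injective

No. Take S = T = U = {1, 2}, f = identity (injective), and g(x) = 1 for every x.
Then (g ∘ f)(1) = 1 = (g ∘ f)(2) with 1 ≠ 2, so g ∘ f is not injective.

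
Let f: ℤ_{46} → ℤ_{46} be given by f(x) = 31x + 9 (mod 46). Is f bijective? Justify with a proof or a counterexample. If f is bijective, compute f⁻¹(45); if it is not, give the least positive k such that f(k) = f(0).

If f(u) = f(v), then 31u ≡ 31v (mod 46). Because gcd(31, 46) = 1, we may cancel 31 to get u ≡ v (mod 46).
We now compute 31⁻¹ mod 46 explicitly. Euclid's algorithm: 46 = 1·31 + 15, 31 = 2·15 + 1; back-substituting gives 1 = 3·31 − 2·46, so 31⁻¹ ≡ 3 (mod 46).
For any y ∈ ℤ_{46}, x = 3(y − 9) mod 46 satisfies f(x) = 31·3(y − 9) + 9 ≡ y (since 31·3 ≡ 1 mod 46). So every y has a preimage.
Therefore f is bijective.
Since f is bijective, we find f⁻¹(45): we need 31x ≡ 45 − 9 ≡ 36 (mod 46). Using 31⁻¹ = 3: x ≡ 3·36 = 108 = 2·46 + 16, so x = 16.
Check: f(16) = 31·16 + 9 = 505 = 10·46 + 45 ≡ 45 (mod 46).

16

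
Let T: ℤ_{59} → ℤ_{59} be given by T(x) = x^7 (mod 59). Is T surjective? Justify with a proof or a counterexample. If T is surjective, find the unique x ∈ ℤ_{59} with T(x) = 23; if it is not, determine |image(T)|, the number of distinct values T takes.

44

Since 59 is prime, the nonzero elements of ℤ_{59} form a cyclic group of order 58.
As gcd(7, 58) = 1, raising to the 7th power is a bijection on this group: if u^7 ≡ v^7 then (uv^{−1})^7 = 1, and the only element of order dividing gcd(7, 58) = 1 is 1, so u = v.
With T(0) = 0 this makes T injective on all of ℤ_{59}, hence bijective (finite equal-size domain and codomain). In particular T is surjective.
Since T is surjective, we find the preimage of 23. The inverse of x ↦ x^7 on (ℤ_{59})^× is x ↦ x^25, because 7·25 = 175 = 3·58 + 1 ≡ 1 (mod 58) and x^{58} = 1 for x ≠ 0 (Fermat). So T⁻¹(23) = 23^25 mod 59.
Repeated squaring mod 59: 23^1 ≡ 23, 23^2 ≡ 23² = 529 ≡ 57, 23^4 ≡ 57² = 3249 ≡ 4, 23^8 ≡ 4² = 16, 23^16 ≡ 16² = 256 ≡ 20. Since 25 = 16 + 8 + 1, 23^25 ≡ 20·16·23: 20·16 = 320 ≡ 25, then 25·23 = 575 ≡ 44. So 23^25 ≡ 44 (mod 59).
Hence T⁻¹(23) = 44.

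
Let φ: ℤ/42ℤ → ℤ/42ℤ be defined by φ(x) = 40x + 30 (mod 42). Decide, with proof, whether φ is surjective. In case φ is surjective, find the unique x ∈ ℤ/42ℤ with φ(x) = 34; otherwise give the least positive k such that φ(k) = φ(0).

21

By definition, φ is surjective if every y in the codomain equals φ(x) for some x in the domain.
Since gcd(40, 42) = 2, we have 40x ≡ 0 (mod 2) for all x, so φ(x) ≡ 0 (mod 2).
But 1 ≢ 0 (mod 2), so 1 ∈ ℤ/42ℤ has no preimage. Thus φ is not surjective.
Since φ is not surjective, we find the least positive k with φ(k) = φ(0): this means 40k ≡ 0 (mod 42), i.e. 42 ∣ 40k. Since gcd(40, 42) = 2, dividing through by 2 this holds exactly when 21 ∣ 20k, and as gcd(20, 21) = 1, exactly when 21 ∣ k.
The smallest positive such k is 21.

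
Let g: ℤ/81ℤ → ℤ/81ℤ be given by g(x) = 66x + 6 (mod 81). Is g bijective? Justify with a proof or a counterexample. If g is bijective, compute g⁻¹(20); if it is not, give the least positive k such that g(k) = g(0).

By definition, g is injective if g(x_1) = g(x_2) implies x_1 = x_2.
We have gcd(66, 81) = 3 > 1. Taking x_1 = 0 and x_2 = 27: g(0) = 6 and g(27) = 66·27 + 6 = 1788 ≡ 6 (mod 81).
So g(0) = g(27) while 0 ≠ 27, thus g is not injective, hence not bijective.
Since g is not bijective, we find the least positive k with g(k) = g(0): this means 66k ≡ 0 (mod 81), i.e. 81 ∣ 66k. Since gcd(66, 81) = 3, dividing through by 3 this holds exactly when 27 ∣ 22k, and as gcd(22, 27) = 1, exactly when 27 ∣ k.
The smallest positive such k is 27.

27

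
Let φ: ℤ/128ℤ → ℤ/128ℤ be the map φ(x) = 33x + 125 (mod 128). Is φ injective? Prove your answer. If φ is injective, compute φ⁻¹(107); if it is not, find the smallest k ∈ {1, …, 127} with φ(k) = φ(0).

If φ(s) = φ(t), then 33s ≡ 33t (mod 128). Because gcd(33, 128) = 1, we may cancel 33 to get s ≡ t (mod 128).
Thus φ is injective.
We now compute 33⁻¹ mod 128 explicitly. Euclid's algorithm: 128 = 3·33 + 29, 33 = 1·29 + 4, 29 = 7·4 + 1; back-substituting gives 1 = 97·33 − 25·128, so 33⁻¹ ≡ 97 (mod 128).
Since φ is injective, we find φ⁻¹(107): we need 33x ≡ 107 − 125 ≡ 110 (mod 128). Using 33⁻¹ = 97: x ≡ 97·110 = 10670 = 83·128 + 46, so x = 46.
Check: φ(46) = 33·46 + 125 = 1643 = 12·128 + 107 ≡ 107 (mod 128).

46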